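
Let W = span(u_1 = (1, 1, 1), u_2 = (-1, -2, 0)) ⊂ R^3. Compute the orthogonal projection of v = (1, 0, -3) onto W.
proj_W(v) = (-2/3, 5/6, -13/6)

Set up U = [u_1 | ... | u_2] ∈ R^(3×2). The projector onto W = col(U) is P = U (U^T U)^(-1) U^T.
Compute U^T U =
  [3, -3]
  [-3, 5],
and U^T v = (-2, -1).
Solve U^T U · c = U^T v for the coefficients: c = (-13/6, -3/2). The projection is proj_W(v) = U c.
Check: (v - proj_W(v)) · u_1 = 0  (should be 0).
Check: (v - proj_W(v)) · u_2 = 0  (should be 0).
Result: proj_W(v) = (-2/3, 5/6, -13/6).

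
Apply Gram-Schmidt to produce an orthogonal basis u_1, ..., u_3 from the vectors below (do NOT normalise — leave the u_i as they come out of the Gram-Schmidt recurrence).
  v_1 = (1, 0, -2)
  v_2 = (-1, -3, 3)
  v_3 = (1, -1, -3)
Orthogonal basis:
  u_1 = (1, 0, -2)
  u_2 = (2/5, -3, 1/5)
  u_3 = (-12/23, -2/23, -6/23)

Apply the Gram-Schmidt recurrence
  u_1 = v_1
  u_i = v_i − Σ_{j<i} ((v_i · u_j) / (u_j · u_j)) · u_j.

Step by step this gives:
  u_1 = (1, 0, -2)
  u_2 = (2/5, -3, 1/5)
  u_3 = (-12/23, -2/23, -6/23)

Orthogonality check:
  u_2 · u_1 = 0 (should be 0)
  u_3 · u_1 = 0 (should be 0)
  u_3 · u_2 = 0 (should be 0)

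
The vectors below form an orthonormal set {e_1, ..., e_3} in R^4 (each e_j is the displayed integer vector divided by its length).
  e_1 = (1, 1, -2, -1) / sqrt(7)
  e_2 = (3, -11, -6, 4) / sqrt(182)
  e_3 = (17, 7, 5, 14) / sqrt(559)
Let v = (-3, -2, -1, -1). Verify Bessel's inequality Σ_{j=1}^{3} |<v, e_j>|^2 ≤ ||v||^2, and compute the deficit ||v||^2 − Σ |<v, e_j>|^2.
Σ |<v, e_j>|^2 = 1241/86; ||v||^2 = 15; deficit = 49/86

Write each e_j = u_j / sqrt(<u_j, u_j>) where u_j is the displayed integer vector. Then <v, e_j> = <v, u_j> / sqrt(<u_j, u_j>), so |<v, e_j>|^2 = <v, u_j>^2 / <u_j, u_j>.
Coefficients: <v, e_1> = -2/sqrt(7), <v, e_2> = 15/sqrt(182), <v, e_3> = -84/sqrt(559).
Square and sum: Σ |<v, e_j>|^2 = 1241/86.
Compute ||v||^2 = v·v = 15.
Deficit = 15 − 1241/86 = 49/86 ≥ 0, confirming Bessel's inequality. (The deficit equals ||v − Σ <v,e_j> e_j||^2, the squared distance from v to span{e_j}.)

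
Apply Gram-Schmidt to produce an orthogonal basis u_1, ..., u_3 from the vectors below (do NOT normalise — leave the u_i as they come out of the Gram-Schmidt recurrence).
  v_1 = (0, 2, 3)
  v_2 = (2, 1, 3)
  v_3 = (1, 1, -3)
Orthogonal basis:
  u_1 = (0, 2, 3)
  u_2 = (2, -9/13, 6/13)
  u_3 = (63/61, 126/61, -84/61)

Apply the Gram-Schmidt recurrence
  u_1 = v_1
  u_i = v_i − Σ_{j<i} ((v_i · u_j) / (u_j · u_j)) · u_j.

Step by step this gives:
  u_1 = (0, 2, 3)
  u_2 = (2, -9/13, 6/13)
  u_3 = (63/61, 126/61, -84/61)

Orthogonality check:
  u_2 · u_1 = 0 (should be 0)
  u_3 · u_1 = 0 (should be 0)
  u_3 · u_2 = 0 (should be 0)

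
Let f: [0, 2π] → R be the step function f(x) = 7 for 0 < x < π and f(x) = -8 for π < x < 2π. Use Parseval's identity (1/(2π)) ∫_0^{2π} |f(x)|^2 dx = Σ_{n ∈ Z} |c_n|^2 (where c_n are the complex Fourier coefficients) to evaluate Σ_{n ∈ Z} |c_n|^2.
Σ |c_n|^2 = 113/2

Parseval equates the L^2 energy of f (normalised by 1/(2π)) with the ℓ^2 sum of its Fourier coefficients: (1/(2π)) ∫_0^{2π} |f|^2 = Σ |c_n|^2.
Compute the left side: (1/(2π)) [∫_0^π 7^2 dx + ∫_π^{2π} (-8)^2 dx] = (1/(2π)) · (49π + 64π) = (49 + 64)/2 = 113/2.
So Σ_{n ∈ Z} |c_n|^2 = 113/2.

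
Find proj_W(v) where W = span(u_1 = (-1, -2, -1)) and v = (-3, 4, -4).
proj_W(v) = (1/6, 1/3, 1/6)

Set up U = [u_1 | ... | u_1] ∈ R^(3×1). The projector onto W = col(U) is P = U (U^T U)^(-1) U^T.
Compute U^T U =
  [6],
and U^T v = (-1).
Solve U^T U · c = U^T v for the coefficients: c = (-1/6). The projection is proj_W(v) = U c.
Check: (v - proj_W(v)) · u_1 = 0  (should be 0).
Result: proj_W(v) = (1/6, 1/3, 1/6).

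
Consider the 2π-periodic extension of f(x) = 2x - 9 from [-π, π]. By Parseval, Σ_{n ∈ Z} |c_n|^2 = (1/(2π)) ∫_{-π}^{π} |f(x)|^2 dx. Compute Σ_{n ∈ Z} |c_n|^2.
Σ |c_n|^2 = 4π^2/3 + 81

Expand and integrate term by term over [-π, π]:
  ∫ (2x)^2 dx = 4·(2π^3/3); ∫ 2·2·(-9)·x dx = 0 (odd integrand); ∫ (-9)^2 dx = 81·2π.
So (1/(2π)) ∫_{-π}^{π} (2x - 9)^2 dx = 4π^2/3 + 81 = 4π^2/3 + 81.
Parseval ⇒ Σ |c_n|^2 = 4π^2/3 + 81.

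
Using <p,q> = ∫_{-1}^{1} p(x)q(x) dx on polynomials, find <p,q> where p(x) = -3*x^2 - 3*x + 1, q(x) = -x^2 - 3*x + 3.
<p,q> = 98/15

Expand the product: p(x)·q(x) = 3*x^4 + 12*x^3 - x^2 - 12*x + 3.
∫_{-1}^{1} of each monomial x^k gives [2/(k+1) if k even, 0 if k odd]. Integrating term-by-term (or equivalently evaluating the antiderivative F(x) = 3*x^5/5 + 3*x^4 - x^3/3 - 6*x^2 + 3*x at the endpoints):
  F(1) − F(−1) = 4/15 − (-94/15) = 98/15.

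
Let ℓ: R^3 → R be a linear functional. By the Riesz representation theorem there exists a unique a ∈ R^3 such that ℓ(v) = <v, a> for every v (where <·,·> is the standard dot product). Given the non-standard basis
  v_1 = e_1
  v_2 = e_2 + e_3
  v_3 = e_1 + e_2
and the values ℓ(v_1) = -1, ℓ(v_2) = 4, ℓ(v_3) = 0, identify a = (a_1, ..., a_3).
a = (-1, 1, 3)

Write a = (a_1, ..., a_3) in the standard basis. For each basis vector v_i, ℓ(v_i) = <v_i, a> is a linear equation in the a_j's. Collect the n equations into a matrix system V a = ℓ, where row i of V is v_i (expressed in the standard basis). Since V is invertible (lower-triangular with 1s on the diagonal, up to permutation), solve by back-substitution:
  V =
[[1, 0, 0],
 [0, 1, 1],
 [1, 1, 0]]
  V a = (-1, 4, 0)
Solving gives a = (-1, 1, 3).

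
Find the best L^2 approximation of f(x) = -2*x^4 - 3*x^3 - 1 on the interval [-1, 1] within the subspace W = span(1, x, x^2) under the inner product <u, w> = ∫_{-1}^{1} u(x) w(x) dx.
g(x) = -12*x^2/7 - 9*x/5 - 29/35

The best approximation g ∈ W is the orthogonal projection of f onto W. Writing g = a_0 + a_1 x + a_2 x^2, the coefficients solve the normal equations G · a = b where
  G_{ij} = <φ_i, φ_j> and b_i = <f, φ_i>, with φ_0 = 1, φ_1 = x, φ_2 = x^2.
G =
  [2, 0, 2/3]
  [0, 2/3, 0]
  [2/3, 0, 2/5],
b = (-14/5, -6/5, -26/21).
Solving gives a_0 = -29/35, a_1 = -9/5, a_2 = -12/7, so
  g(x) = -12*x^2/7 - 9*x/5 - 29/35.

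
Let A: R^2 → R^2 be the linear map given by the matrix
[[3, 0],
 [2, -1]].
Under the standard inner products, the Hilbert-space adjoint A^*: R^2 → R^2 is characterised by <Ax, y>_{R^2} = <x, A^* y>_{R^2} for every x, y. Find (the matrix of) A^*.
A^* = A^T =
[[3, 2],
 [0, -1]]

For real matrices with standard dot products, the defining identity <Ax, y> = <x, A^* y> gives (Ax)^T y = x^T (A^*) y, i.e. x^T A^T y = x^T (A^*) y. Since this holds for all x, y, we must have A^* = A^T. Therefore
A^* =
[[3, 2],
 [0, -1]].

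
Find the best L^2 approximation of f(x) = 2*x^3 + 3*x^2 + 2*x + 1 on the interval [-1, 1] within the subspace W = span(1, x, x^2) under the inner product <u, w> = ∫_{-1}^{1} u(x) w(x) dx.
g(x) = 3*x^2 + 16*x/5 + 1

The best approximation g ∈ W is the orthogonal projection of f onto W. Writing g = a_0 + a_1 x + a_2 x^2, the coefficients solve the normal equations G · a = b where
  G_{ij} = <φ_i, φ_j> and b_i = <f, φ_i>, with φ_0 = 1, φ_1 = x, φ_2 = x^2.
G =
  [2, 0, 2/3]
  [0, 2/3, 0]
  [2/3, 0, 2/5],
b = (4, 32/15, 28/15).
Solving gives a_0 = 1, a_1 = 16/5, a_2 = 3, so
  g(x) = 3*x^2 + 16*x/5 + 1.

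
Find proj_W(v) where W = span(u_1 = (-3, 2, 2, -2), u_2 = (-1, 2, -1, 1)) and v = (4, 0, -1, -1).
proj_W(v) = (44/23, -40/23, -16/23, 16/23)

Set up U = [u_1 | ... | u_2] ∈ R^(4×2). The projector onto W = col(U) is P = U (U^T U)^(-1) U^T.
Compute U^T U =
  [21, 3]
  [3, 7],
and U^T v = (-12, -4).
Solve U^T U · c = U^T v for the coefficients: c = (-12/23, -8/23). The projection is proj_W(v) = U c.
Check: (v - proj_W(v)) · u_1 = 0  (should be 0).
Check: (v - proj_W(v)) · u_2 = 0  (should be 0).
Result: proj_W(v) = (44/23, -40/23, -16/23, 16/23).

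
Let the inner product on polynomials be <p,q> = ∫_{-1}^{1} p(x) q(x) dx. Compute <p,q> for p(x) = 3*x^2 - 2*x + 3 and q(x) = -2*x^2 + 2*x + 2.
<p,q> = 104/15

Expand the product: p(x)·q(x) = -6*x^4 + 10*x^3 - 4*x^2 + 2*x + 6.
∫_{-1}^{1} of each monomial x^k gives [2/(k+1) if k even, 0 if k odd]. Integrating term-by-term (or equivalently evaluating the antiderivative F(x) = -6*x^5/5 + 5*x^4/2 - 4*x^3/3 + x^2 + 6*x at the endpoints):
  F(1) − F(−1) = 209/30 − (1/30) = 104/15.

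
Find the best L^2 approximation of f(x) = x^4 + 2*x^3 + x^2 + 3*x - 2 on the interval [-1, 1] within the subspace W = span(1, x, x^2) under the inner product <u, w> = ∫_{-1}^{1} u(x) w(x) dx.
g(x) = 13*x^2/7 + 21*x/5 - 73/35

The best approximation g ∈ W is the orthogonal projection of f onto W. Writing g = a_0 + a_1 x + a_2 x^2, the coefficients solve the normal equations G · a = b where
  G_{ij} = <φ_i, φ_j> and b_i = <f, φ_i>, with φ_0 = 1, φ_1 = x, φ_2 = x^2.
G =
  [2, 0, 2/3]
  [0, 2/3, 0]
  [2/3, 0, 2/5],
b = (-44/15, 14/5, -68/105).
Solving gives a_0 = -73/35, a_1 = 21/5, a_2 = 13/7, so
  g(x) = 13*x^2/7 + 21*x/5 - 73/35.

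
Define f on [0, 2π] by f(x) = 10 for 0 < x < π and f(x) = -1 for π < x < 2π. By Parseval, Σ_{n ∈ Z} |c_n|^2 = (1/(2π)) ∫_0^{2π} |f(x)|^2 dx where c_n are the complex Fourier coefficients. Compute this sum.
Σ |c_n|^2 = 101/2

Parseval equates the L^2 energy of f (normalised by 1/(2π)) with the ℓ^2 sum of its Fourier coefficients: (1/(2π)) ∫_0^{2π} |f|^2 = Σ |c_n|^2.
Compute the left side: (1/(2π)) [∫_0^π 10^2 dx + ∫_π^{2π} (-1)^2 dx] = (1/(2π)) · (100π + 1π) = (100 + 1)/2 = 101/2.
So Σ_{n ∈ Z} |c_n|^2 = 101/2.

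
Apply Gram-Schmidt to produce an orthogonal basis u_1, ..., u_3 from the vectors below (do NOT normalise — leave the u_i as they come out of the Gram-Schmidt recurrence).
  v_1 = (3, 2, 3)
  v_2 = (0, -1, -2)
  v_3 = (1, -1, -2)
Orthogonal basis:
  u_1 = (3, 2, 3)
  u_2 = (12/11, -3/11, -10/11)
  u_3 = (1/46, -3/23, 3/46)

Apply the Gram-Schmidt recurrence
  u_1 = v_1
  u_i = v_i − Σ_{j<i} ((v_i · u_j) / (u_j · u_j)) · u_j.

Step by step this gives:
  u_1 = (3, 2, 3)
  u_2 = (12/11, -3/11, -10/11)
  u_3 = (1/46, -3/23, 3/46)

Orthogonality check:
  u_2 · u_1 = 0 (should be 0)
  u_3 · u_1 = 0 (should be 0)
  u_3 · u_2 = 0 (should be 0)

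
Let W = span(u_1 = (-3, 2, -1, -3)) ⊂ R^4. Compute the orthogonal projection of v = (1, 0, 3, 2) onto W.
proj_W(v) = (36/23, -24/23, 12/23, 36/23)

Set up U = [u_1 | ... | u_1] ∈ R^(4×1). The projector onto W = col(U) is P = U (U^T U)^(-1) U^T.
Compute U^T U =
  [23],
and U^T v = (-12).
Solve U^T U · c = U^T v for the coefficients: c = (-12/23). The projection is proj_W(v) = U c.
Check: (v - proj_W(v)) · u_1 = 0  (should be 0).
Result: proj_W(v) = (36/23, -24/23, 12/23, 36/23).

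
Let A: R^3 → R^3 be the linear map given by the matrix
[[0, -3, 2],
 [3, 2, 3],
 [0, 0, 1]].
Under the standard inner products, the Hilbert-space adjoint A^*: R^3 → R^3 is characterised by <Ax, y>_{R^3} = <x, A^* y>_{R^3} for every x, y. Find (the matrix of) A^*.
A^* = A^T =
[[0, 3, 0],
 [-3, 2, 0],
 [2, 3, 1]]

For real matrices with standard dot products, the defining identity <Ax, y> = <x, A^* y> gives (Ax)^T y = x^T (A^*) y, i.e. x^T A^T y = x^T (A^*) y. Since this holds for all x, y, we must have A^* = A^T. Therefore
A^* =
[[0, 3, 0],
 [-3, 2, 0],
 [2, 3, 1]].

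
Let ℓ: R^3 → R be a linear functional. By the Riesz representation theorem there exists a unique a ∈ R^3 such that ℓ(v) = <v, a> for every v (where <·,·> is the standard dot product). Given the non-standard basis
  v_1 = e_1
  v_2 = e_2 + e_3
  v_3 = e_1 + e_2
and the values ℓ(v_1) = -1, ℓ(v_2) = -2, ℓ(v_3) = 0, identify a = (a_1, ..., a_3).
a = (-1, 1, -3)

Write a = (a_1, ..., a_3) in the standard basis. For each basis vector v_i, ℓ(v_i) = <v_i, a> is a linear equation in the a_j's. Collect the n equations into a matrix system V a = ℓ, where row i of V is v_i (expressed in the standard basis). Since V is invertible (lower-triangular with 1s on the diagonal, up to permutation), solve by back-substitution:
  V =
[[1, 0, 0],
 [0, 1, 1],
 [1, 1, 0]]
  V a = (-1, -2, 0)
Solving gives a = (-1, 1, -3).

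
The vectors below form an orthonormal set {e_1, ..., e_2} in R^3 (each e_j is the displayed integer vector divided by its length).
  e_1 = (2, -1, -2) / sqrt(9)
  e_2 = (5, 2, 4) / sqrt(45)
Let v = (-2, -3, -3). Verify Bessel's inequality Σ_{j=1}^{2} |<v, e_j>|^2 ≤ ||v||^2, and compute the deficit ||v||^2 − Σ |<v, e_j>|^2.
Σ |<v, e_j>|^2 = 101/5; ||v||^2 = 22; deficit = 9/5

Write each e_j = u_j / sqrt(<u_j, u_j>) where u_j is the displayed integer vector. Then <v, e_j> = <v, u_j> / sqrt(<u_j, u_j>), so |<v, e_j>|^2 = <v, u_j>^2 / <u_j, u_j>.
Coefficients: <v, e_1> = 5/sqrt(9), <v, e_2> = -28/sqrt(45).
Square and sum: Σ |<v, e_j>|^2 = 101/5.
Compute ||v||^2 = v·v = 22.
Deficit = 22 − 101/5 = 9/5 ≥ 0, confirming Bessel's inequality. (The deficit equals ||v − Σ <v,e_j> e_j||^2, the squared distance from v to span{e_j}.)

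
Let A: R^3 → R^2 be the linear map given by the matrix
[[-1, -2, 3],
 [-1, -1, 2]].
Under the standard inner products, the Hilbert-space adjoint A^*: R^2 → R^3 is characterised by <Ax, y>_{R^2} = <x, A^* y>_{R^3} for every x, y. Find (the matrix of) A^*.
A^* = A^T =
[[-1, -1],
 [-2, -1],
 [3, 2]]

For real matrices with standard dot products, the defining identity <Ax, y> = <x, A^* y> gives (Ax)^T y = x^T (A^*) y, i.e. x^T A^T y = x^T (A^*) y. Since this holds for all x, y, we must have A^* = A^T. Therefore
A^* =
[[-1, -1],
 [-2, -1],
 [3, 2]].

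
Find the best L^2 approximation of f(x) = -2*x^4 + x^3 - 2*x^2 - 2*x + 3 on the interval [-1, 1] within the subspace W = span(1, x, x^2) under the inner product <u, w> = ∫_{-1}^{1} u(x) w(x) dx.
g(x) = -26*x^2/7 - 7*x/5 + 111/35

The best approximation g ∈ W is the orthogonal projection of f onto W. Writing g = a_0 + a_1 x + a_2 x^2, the coefficients solve the normal equations G · a = b where
  G_{ij} = <φ_i, φ_j> and b_i = <f, φ_i>, with φ_0 = 1, φ_1 = x, φ_2 = x^2.
G =
  [2, 0, 2/3]
  [0, 2/3, 0]
  [2/3, 0, 2/5],
b = (58/15, -14/15, 22/35).
Solving gives a_0 = 111/35, a_1 = -7/5, a_2 = -26/7, so
  g(x) = -26*x^2/7 - 7*x/5 + 111/35.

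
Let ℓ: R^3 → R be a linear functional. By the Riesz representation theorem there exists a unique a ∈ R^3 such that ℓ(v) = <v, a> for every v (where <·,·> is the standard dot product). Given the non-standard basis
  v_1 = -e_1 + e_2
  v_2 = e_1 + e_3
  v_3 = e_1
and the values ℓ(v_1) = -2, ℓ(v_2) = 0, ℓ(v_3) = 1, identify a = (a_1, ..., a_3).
a = (1, -1, -1)

Write a = (a_1, ..., a_3) in the standard basis. For each basis vector v_i, ℓ(v_i) = <v_i, a> is a linear equation in the a_j's. Collect the n equations into a matrix system V a = ℓ, where row i of V is v_i (expressed in the standard basis). Since V is invertible (lower-triangular with 1s on the diagonal, up to permutation), solve by back-substitution:
  V =
[[-1, 1, 0],
 [1, 0, 1],
 [1, 0, 0]]
  V a = (-2, 0, 1)
Solving gives a = (1, -1, -1).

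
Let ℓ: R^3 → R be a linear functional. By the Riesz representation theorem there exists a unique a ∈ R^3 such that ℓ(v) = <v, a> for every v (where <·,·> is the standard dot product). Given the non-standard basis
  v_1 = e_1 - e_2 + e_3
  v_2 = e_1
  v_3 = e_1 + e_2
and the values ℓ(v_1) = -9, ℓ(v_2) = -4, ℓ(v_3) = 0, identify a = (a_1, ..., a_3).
a = (-4, 4, -1)

Write a = (a_1, ..., a_3) in the standard basis. For each basis vector v_i, ℓ(v_i) = <v_i, a> is a linear equation in the a_j's. Collect the n equations into a matrix system V a = ℓ, where row i of V is v_i (expressed in the standard basis). Since V is invertible (lower-triangular with 1s on the diagonal, up to permutation), solve by back-substitution:
  V =
[[1, -1, 1],
 [1, 0, 0],
 [1, 1, 0]]
  V a = (-9, -4, 0)
Solving gives a = (-4, 4, -1).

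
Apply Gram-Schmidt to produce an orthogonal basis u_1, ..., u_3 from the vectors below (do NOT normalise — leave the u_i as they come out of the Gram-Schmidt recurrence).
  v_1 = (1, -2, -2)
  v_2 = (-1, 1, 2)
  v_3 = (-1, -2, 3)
Orthogonal basis:
  u_1 = (1, -2, -2)
  u_2 = (-2/9, -5/9, 4/9)
  u_3 = (2/5, 0, 1/5)

Apply the Gram-Schmidt recurrence
  u_1 = v_1
  u_i = v_i − Σ_{j<i} ((v_i · u_j) / (u_j · u_j)) · u_j.

Step by step this gives:
  u_1 = (1, -2, -2)
  u_2 = (-2/9, -5/9, 4/9)
  u_3 = (2/5, 0, 1/5)

Orthogonality check:
  u_2 · u_1 = 0 (should be 0)
  u_3 · u_1 = 0 (should be 0)
  u_3 · u_2 = 0 (should be 0)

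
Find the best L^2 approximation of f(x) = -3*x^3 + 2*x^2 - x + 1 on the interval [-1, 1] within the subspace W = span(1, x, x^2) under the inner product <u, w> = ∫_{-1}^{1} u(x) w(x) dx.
g(x) = 2*x^2 - 14*x/5 + 1

The best approximation g ∈ W is the orthogonal projection of f onto W. Writing g = a_0 + a_1 x + a_2 x^2, the coefficients solve the normal equations G · a = b where
  G_{ij} = <φ_i, φ_j> and b_i = <f, φ_i>, with φ_0 = 1, φ_1 = x, φ_2 = x^2.
G =
  [2, 0, 2/3]
  [0, 2/3, 0]
  [2/3, 0, 2/5],
b = (10/3, -28/15, 22/15).
Solving gives a_0 = 1, a_1 = -14/5, a_2 = 2, so
  g(x) = 2*x^2 - 14*x/5 + 1.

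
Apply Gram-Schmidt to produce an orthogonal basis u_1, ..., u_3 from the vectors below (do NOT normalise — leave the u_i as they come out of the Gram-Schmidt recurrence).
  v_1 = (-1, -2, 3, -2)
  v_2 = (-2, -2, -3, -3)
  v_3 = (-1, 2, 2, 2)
Orthogonal basis:
  u_1 = (-1, -2, 3, -2)
  u_2 = (-11/6, -5/3, -7/2, -8/3)
  u_3 = (-941/459, 452/459, 41/153, 203/459)

Apply the Gram-Schmidt recurrence
  u_1 = v_1
  u_i = v_i − Σ_{j<i} ((v_i · u_j) / (u_j · u_j)) · u_j.

Step by step this gives:
  u_1 = (-1, -2, 3, -2)
  u_2 = (-11/6, -5/3, -7/2, -8/3)
  u_3 = (-941/459, 452/459, 41/153, 203/459)

Orthogonality check:
  u_2 · u_1 = 0 (should be 0)
  u_3 · u_1 = 0 (should be 0)
  u_3 · u_2 = 0 (should be 0)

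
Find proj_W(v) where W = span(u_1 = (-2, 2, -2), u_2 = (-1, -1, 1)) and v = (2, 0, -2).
proj_W(v) = (2, 1, -1)

Set up U = [u_1 | ... | u_2] ∈ R^(3×2). The projector onto W = col(U) is P = U (U^T U)^(-1) U^T.
Compute U^T U =
  [12, -2]
  [-2, 3],
and U^T v = (0, -4).
Solve U^T U · c = U^T v for the coefficients: c = (-1/4, -3/2). The projection is proj_W(v) = U c.
Check: (v - proj_W(v)) · u_1 = 0  (should be 0).
Check: (v - proj_W(v)) · u_2 = 0  (should be 0).
Result: proj_W(v) = (2, 1, -1).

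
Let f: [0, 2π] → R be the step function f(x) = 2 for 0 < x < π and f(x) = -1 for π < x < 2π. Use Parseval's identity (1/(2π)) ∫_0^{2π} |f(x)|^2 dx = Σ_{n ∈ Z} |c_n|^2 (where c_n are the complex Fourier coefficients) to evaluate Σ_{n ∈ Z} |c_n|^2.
Σ |c_n|^2 = 5/2

Parseval equates the L^2 energy of f (normalised by 1/(2π)) with the ℓ^2 sum of its Fourier coefficients: (1/(2π)) ∫_0^{2π} |f|^2 = Σ |c_n|^2.
Compute the left side: (1/(2π)) [∫_0^π 2^2 dx + ∫_π^{2π} (-1)^2 dx] = (1/(2π)) · (4π + 1π) = (4 + 1)/2 = 5/2.
So Σ_{n ∈ Z} |c_n|^2 = 5/2.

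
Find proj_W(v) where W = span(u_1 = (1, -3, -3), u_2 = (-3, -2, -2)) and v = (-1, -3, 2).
proj_W(v) = (-1, -1/2, -1/2)

Set up U = [u_1 | ... | u_2] ∈ R^(3×2). The projector onto W = col(U) is P = U (U^T U)^(-1) U^T.
Compute U^T U =
  [19, 9]
  [9, 17],
and U^T v = (2, 5).
Solve U^T U · c = U^T v for the coefficients: c = (-1/22, 7/22). The projection is proj_W(v) = U c.
Check: (v - proj_W(v)) · u_1 = 0  (should be 0).
Check: (v - proj_W(v)) · u_2 = 0  (should be 0).
Result: proj_W(v) = (-1, -1/2, -1/2).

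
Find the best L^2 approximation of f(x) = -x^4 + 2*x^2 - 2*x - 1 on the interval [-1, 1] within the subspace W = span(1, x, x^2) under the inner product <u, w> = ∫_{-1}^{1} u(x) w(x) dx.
g(x) = 8*x^2/7 - 2*x - 32/35

The best approximation g ∈ W is the orthogonal projection of f onto W. Writing g = a_0 + a_1 x + a_2 x^2, the coefficients solve the normal equations G · a = b where
  G_{ij} = <φ_i, φ_j> and b_i = <f, φ_i>, with φ_0 = 1, φ_1 = x, φ_2 = x^2.
G =
  [2, 0, 2/3]
  [0, 2/3, 0]
  [2/3, 0, 2/5],
b = (-16/15, -4/3, -16/105).
Solving gives a_0 = -32/35, a_1 = -2, a_2 = 8/7, so
  g(x) = 8*x^2/7 - 2*x - 32/35.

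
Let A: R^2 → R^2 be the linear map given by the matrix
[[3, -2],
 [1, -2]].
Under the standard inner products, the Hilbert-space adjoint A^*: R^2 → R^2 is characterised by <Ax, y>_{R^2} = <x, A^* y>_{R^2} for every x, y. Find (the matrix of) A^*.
A^* = A^T =
[[3, 1],
 [-2, -2]]

For real matrices with standard dot products, the defining identity <Ax, y> = <x, A^* y> gives (Ax)^T y = x^T (A^*) y, i.e. x^T A^T y = x^T (A^*) y. Since this holds for all x, y, we must have A^* = A^T. Therefore
A^* =
[[3, 1],
 [-2, -2]].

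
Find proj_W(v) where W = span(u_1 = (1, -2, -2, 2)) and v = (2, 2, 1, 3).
proj_W(v) = (2/13, -4/13, -4/13, 4/13)

Set up U = [u_1 | ... | u_1] ∈ R^(4×1). The projector onto W = col(U) is P = U (U^T U)^(-1) U^T.
Compute U^T U =
  [13],
and U^T v = (2).
Solve U^T U · c = U^T v for the coefficients: c = (2/13). The projection is proj_W(v) = U c.
Check: (v - proj_W(v)) · u_1 = 0  (should be 0).
Result: proj_W(v) = (2/13, -4/13, -4/13, 4/13).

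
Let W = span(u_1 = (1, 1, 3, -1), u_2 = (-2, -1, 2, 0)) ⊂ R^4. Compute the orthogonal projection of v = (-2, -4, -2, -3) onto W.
proj_W(v) = (-27/11, -56/33, -43/33, 31/33)

Set up U = [u_1 | ... | u_2] ∈ R^(4×2). The projector onto W = col(U) is P = U (U^T U)^(-1) U^T.
Compute U^T U =
  [12, 3]
  [3, 9],
and U^T v = (-9, 4).
Solve U^T U · c = U^T v for the coefficients: c = (-31/33, 25/33). The projection is proj_W(v) = U c.
Check: (v - proj_W(v)) · u_1 = 0  (should be 0).
Check: (v - proj_W(v)) · u_2 = 0  (should be 0).
Result: proj_W(v) = (-27/11, -56/33, -43/33, 31/33).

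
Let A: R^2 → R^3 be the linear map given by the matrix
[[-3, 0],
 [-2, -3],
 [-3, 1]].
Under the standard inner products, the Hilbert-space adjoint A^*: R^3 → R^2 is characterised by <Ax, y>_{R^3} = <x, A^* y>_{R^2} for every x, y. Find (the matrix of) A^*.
A^* = A^T =
[[-3, -2, -3],
 [0, -3, 1]]

For real matrices with standard dot products, the defining identity <Ax, y> = <x, A^* y> gives (Ax)^T y = x^T (A^*) y, i.e. x^T A^T y = x^T (A^*) y. Since this holds for all x, y, we must have A^* = A^T. Therefore
A^* =
[[-3, -2, -3],
 [0, -3, 1]].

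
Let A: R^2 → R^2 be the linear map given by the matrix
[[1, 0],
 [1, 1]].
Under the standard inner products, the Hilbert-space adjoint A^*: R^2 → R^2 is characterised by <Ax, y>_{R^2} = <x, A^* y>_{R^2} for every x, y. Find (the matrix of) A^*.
A^* = A^T =
[[1, 1],
 [0, 1]]

For real matrices with standard dot products, the defining identity <Ax, y> = <x, A^* y> gives (Ax)^T y = x^T (A^*) y, i.e. x^T A^T y = x^T (A^*) y. Since this holds for all x, y, we must have A^* = A^T. Therefore
A^* =
[[1, 1],
 [0, 1]].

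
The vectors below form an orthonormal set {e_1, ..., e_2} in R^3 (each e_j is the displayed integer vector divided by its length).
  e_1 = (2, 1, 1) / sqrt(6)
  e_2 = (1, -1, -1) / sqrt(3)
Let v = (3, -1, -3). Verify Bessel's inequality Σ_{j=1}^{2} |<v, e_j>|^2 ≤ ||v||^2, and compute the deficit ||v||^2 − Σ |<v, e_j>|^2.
Σ |<v, e_j>|^2 = 17; ||v||^2 = 19; deficit = 2

Write each e_j = u_j / sqrt(<u_j, u_j>) where u_j is the displayed integer vector. Then <v, e_j> = <v, u_j> / sqrt(<u_j, u_j>), so |<v, e_j>|^2 = <v, u_j>^2 / <u_j, u_j>.
Coefficients: <v, e_1> = 2/sqrt(6), <v, e_2> = 7/sqrt(3).
Square and sum: Σ |<v, e_j>|^2 = 17.
Compute ||v||^2 = v·v = 19.
Deficit = 19 − 17 = 2 ≥ 0, confirming Bessel's inequality. (The deficit equals ||v − Σ <v,e_j> e_j||^2, the squared distance from v to span{e_j}.)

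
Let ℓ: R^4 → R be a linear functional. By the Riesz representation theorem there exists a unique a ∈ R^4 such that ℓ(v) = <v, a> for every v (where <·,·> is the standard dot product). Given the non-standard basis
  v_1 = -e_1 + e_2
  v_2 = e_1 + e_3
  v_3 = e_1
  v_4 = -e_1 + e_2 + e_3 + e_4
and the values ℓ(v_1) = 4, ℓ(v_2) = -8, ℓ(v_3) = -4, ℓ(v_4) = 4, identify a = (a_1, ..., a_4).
a = (-4, 0, -4, 4)

Write a = (a_1, ..., a_4) in the standard basis. For each basis vector v_i, ℓ(v_i) = <v_i, a> is a linear equation in the a_j's. Collect the n equations into a matrix system V a = ℓ, where row i of V is v_i (expressed in the standard basis). Since V is invertible (lower-triangular with 1s on the diagonal, up to permutation), solve by back-substitution:
  V =
[[-1, 1, 0, 0],
 [1, 0, 1, 0],
 [1, 0, 0, 0],
 [-1, 1, 1, 1]]
  V a = (4, -8, -4, 4)
Solving gives a = (-4, 0, -4, 4).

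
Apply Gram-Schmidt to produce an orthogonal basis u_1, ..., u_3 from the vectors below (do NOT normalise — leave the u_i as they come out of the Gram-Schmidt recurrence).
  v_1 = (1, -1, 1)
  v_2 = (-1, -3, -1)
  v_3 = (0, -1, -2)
Orthogonal basis:
  u_1 = (1, -1, 1)
  u_2 = (-4/3, -8/3, -4/3)
  u_3 = (1, 0, -1)

Apply the Gram-Schmidt recurrence
  u_1 = v_1
  u_i = v_i − Σ_{j<i} ((v_i · u_j) / (u_j · u_j)) · u_j.

Step by step this gives:
  u_1 = (1, -1, 1)
  u_2 = (-4/3, -8/3, -4/3)
  u_3 = (1, 0, -1)

Orthogonality check:
  u_2 · u_1 = 0 (should be 0)
  u_3 · u_1 = 0 (should be 0)
  u_3 · u_2 = 0 (should be 0)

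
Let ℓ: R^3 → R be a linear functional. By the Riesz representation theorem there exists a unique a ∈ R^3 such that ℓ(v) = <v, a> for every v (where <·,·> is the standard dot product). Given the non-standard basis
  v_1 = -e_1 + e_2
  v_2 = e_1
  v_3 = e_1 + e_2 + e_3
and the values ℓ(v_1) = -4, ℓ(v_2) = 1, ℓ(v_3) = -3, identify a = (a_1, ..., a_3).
a = (1, -3, -1)

Write a = (a_1, ..., a_3) in the standard basis. For each basis vector v_i, ℓ(v_i) = <v_i, a> is a linear equation in the a_j's. Collect the n equations into a matrix system V a = ℓ, where row i of V is v_i (expressed in the standard basis). Since V is invertible (lower-triangular with 1s on the diagonal, up to permutation), solve by back-substitution:
  V =
[[-1, 1, 0],
 [1, 0, 0],
 [1, 1, 1]]
  V a = (-4, 1, -3)
Solving gives a = (1, -3, -1).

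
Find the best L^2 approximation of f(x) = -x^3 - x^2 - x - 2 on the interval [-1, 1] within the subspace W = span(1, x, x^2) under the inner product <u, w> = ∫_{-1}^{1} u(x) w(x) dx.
g(x) = -x^2 - 8*x/5 - 2

The best approximation g ∈ W is the orthogonal projection of f onto W. Writing g = a_0 + a_1 x + a_2 x^2, the coefficients solve the normal equations G · a = b where
  G_{ij} = <φ_i, φ_j> and b_i = <f, φ_i>, with φ_0 = 1, φ_1 = x, φ_2 = x^2.
G =
  [2, 0, 2/3]
  [0, 2/3, 0]
  [2/3, 0, 2/5],
b = (-14/3, -16/15, -26/15).
Solving gives a_0 = -2, a_1 = -8/5, a_2 = -1, so
  g(x) = -x^2 - 8*x/5 - 2.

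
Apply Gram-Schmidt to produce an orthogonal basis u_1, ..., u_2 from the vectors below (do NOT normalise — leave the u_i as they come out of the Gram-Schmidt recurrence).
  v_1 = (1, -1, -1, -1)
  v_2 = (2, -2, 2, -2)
Orthogonal basis:
  u_1 = (1, -1, -1, -1)
  u_2 = (1, -1, 3, -1)

Apply the Gram-Schmidt recurrence
  u_1 = v_1
  u_i = v_i − Σ_{j<i} ((v_i · u_j) / (u_j · u_j)) · u_j.

Step by step this gives:
  u_1 = (1, -1, -1, -1)
  u_2 = (1, -1, 3, -1)

Orthogonality check:
  u_2 · u_1 = 0 (should be 0)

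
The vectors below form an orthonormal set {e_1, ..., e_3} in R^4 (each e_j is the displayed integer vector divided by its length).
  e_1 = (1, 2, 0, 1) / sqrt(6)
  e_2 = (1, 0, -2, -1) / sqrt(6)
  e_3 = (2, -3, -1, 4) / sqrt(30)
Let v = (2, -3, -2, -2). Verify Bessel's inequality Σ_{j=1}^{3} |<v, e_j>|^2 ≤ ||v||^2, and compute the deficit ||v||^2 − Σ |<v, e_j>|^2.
Σ |<v, e_j>|^2 = 183/10; ||v||^2 = 21; deficit = 27/10

Write each e_j = u_j / sqrt(<u_j, u_j>) where u_j is the displayed integer vector. Then <v, e_j> = <v, u_j> / sqrt(<u_j, u_j>), so |<v, e_j>|^2 = <v, u_j>^2 / <u_j, u_j>.
Coefficients: <v, e_1> = -6/sqrt(6), <v, e_2> = 8/sqrt(6), <v, e_3> = 7/sqrt(30).
Square and sum: Σ |<v, e_j>|^2 = 183/10.
Compute ||v||^2 = v·v = 21.
Deficit = 21 − 183/10 = 27/10 ≥ 0, confirming Bessel's inequality. (The deficit equals ||v − Σ <v,e_j> e_j||^2, the squared distance from v to span{e_j}.)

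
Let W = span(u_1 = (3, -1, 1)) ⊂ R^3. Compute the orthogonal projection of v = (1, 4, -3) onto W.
proj_W(v) = (-12/11, 4/11, -4/11)

Set up U = [u_1 | ... | u_1] ∈ R^(3×1). The projector onto W = col(U) is P = U (U^T U)^(-1) U^T.
Compute U^T U =
  [11],
and U^T v = (-4).
Solve U^T U · c = U^T v for the coefficients: c = (-4/11). The projection is proj_W(v) = U c.
Check: (v - proj_W(v)) · u_1 = 0  (should be 0).
Result: proj_W(v) = (-12/11, 4/11, -4/11).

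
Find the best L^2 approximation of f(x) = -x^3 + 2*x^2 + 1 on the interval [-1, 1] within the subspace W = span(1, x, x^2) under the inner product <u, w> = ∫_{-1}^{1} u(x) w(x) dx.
g(x) = 2*x^2 - 3*x/5 + 1

The best approximation g ∈ W is the orthogonal projection of f onto W. Writing g = a_0 + a_1 x + a_2 x^2, the coefficients solve the normal equations G · a = b where
  G_{ij} = <φ_i, φ_j> and b_i = <f, φ_i>, with φ_0 = 1, φ_1 = x, φ_2 = x^2.
G =
  [2, 0, 2/3]
  [0, 2/3, 0]
  [2/3, 0, 2/5],
b = (10/3, -2/5, 22/15).
Solving gives a_0 = 1, a_1 = -3/5, a_2 = 2, so
  g(x) = 2*x^2 - 3*x/5 + 1.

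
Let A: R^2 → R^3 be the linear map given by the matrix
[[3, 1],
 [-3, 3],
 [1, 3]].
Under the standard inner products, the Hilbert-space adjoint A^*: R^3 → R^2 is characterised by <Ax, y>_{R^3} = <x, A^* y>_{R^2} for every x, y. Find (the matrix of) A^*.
A^* = A^T =
[[3, -3, 1],
 [1, 3, 3]]

For real matrices with standard dot products, the defining identity <Ax, y> = <x, A^* y> gives (Ax)^T y = x^T (A^*) y, i.e. x^T A^T y = x^T (A^*) y. Since this holds for all x, y, we must have A^* = A^T. Therefore
A^* =
[[3, -3, 1],
 [1, 3, 3]].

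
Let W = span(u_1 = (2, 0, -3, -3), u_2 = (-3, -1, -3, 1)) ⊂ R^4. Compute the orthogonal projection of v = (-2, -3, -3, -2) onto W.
proj_W(v) = (-7/5, -4/5, -39/10, -7/10)

Set up U = [u_1 | ... | u_2] ∈ R^(4×2). The projector onto W = col(U) is P = U (U^T U)^(-1) U^T.
Compute U^T U =
  [22, 0]
  [0, 20],
and U^T v = (11, 16).
Solve U^T U · c = U^T v for the coefficients: c = (1/2, 4/5). The projection is proj_W(v) = U c.
Check: (v - proj_W(v)) · u_1 = 0  (should be 0).
Check: (v - proj_W(v)) · u_2 = 0  (should be 0).
Result: proj_W(v) = (-7/5, -4/5, -39/10, -7/10).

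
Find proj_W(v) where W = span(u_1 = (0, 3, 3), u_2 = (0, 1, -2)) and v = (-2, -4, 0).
proj_W(v) = (0, -4, 0)

Set up U = [u_1 | ... | u_2] ∈ R^(3×2). The projector onto W = col(U) is P = U (U^T U)^(-1) U^T.
Compute U^T U =
  [18, -3]
  [-3, 5],
and U^T v = (-12, -4).
Solve U^T U · c = U^T v for the coefficients: c = (-8/9, -4/3). The projection is proj_W(v) = U c.
Check: (v - proj_W(v)) · u_1 = 0  (should be 0).
Check: (v - proj_W(v)) · u_2 = 0  (should be 0).
Result: proj_W(v) = (0, -4, 0).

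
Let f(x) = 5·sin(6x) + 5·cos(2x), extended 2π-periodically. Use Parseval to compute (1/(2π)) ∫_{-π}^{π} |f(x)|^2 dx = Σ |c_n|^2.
Σ |c_n|^2 = 25

Expand |f|^2 and use orthogonality of {sin(nx), cos(mx)} on [-π, π]:
  ∫_{-π}^{π} sin(nx)^2 dx = π, ∫ cos(mx)^2 dx = π, and cross terms integrate to 0.
So ∫_{-π}^{π} f(x)^2 dx = 5^2 · π + 5^2 · π = (25 + 25)π.
Divide by 2π: (25 + 25)/2 = 25.
By Parseval, this equals Σ |c_n|^2.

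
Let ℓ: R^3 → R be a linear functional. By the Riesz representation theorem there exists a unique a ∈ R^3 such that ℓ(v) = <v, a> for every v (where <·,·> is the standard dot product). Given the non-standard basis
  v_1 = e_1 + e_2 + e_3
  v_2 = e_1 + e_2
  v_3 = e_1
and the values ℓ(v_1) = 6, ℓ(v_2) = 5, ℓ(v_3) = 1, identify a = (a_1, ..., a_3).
a = (1, 4, 1)

Write a = (a_1, ..., a_3) in the standard basis. For each basis vector v_i, ℓ(v_i) = <v_i, a> is a linear equation in the a_j's. Collect the n equations into a matrix system V a = ℓ, where row i of V is v_i (expressed in the standard basis). Since V is invertible (lower-triangular with 1s on the diagonal, up to permutation), solve by back-substitution:
  V =
[[1, 1, 1],
 [1, 1, 0],
 [1, 0, 0]]
  V a = (6, 5, 1)
Solving gives a = (1, 4, 1).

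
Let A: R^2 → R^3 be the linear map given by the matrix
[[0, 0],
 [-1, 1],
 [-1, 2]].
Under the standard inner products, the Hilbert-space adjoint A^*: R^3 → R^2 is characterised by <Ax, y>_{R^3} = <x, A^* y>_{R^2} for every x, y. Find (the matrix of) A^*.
A^* = A^T =
[[0, -1, -1],
 [0, 1, 2]]

For real matrices with standard dot products, the defining identity <Ax, y> = <x, A^* y> gives (Ax)^T y = x^T (A^*) y, i.e. x^T A^T y = x^T (A^*) y. Since this holds for all x, y, we must have A^* = A^T. Therefore
A^* =
[[0, -1, -1],
 [0, 1, 2]].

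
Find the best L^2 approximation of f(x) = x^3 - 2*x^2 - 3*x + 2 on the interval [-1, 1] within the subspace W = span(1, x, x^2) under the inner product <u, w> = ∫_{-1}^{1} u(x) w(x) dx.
g(x) = -2*x^2 - 12*x/5 + 2

The best approximation g ∈ W is the orthogonal projection of f onto W. Writing g = a_0 + a_1 x + a_2 x^2, the coefficients solve the normal equations G · a = b where
  G_{ij} = <φ_i, φ_j> and b_i = <f, φ_i>, with φ_0 = 1, φ_1 = x, φ_2 = x^2.
G =
  [2, 0, 2/3]
  [0, 2/3, 0]
  [2/3, 0, 2/5],
b = (8/3, -8/5, 8/15).
Solving gives a_0 = 2, a_1 = -12/5, a_2 = -2, so
  g(x) = -2*x^2 - 12*x/5 + 2.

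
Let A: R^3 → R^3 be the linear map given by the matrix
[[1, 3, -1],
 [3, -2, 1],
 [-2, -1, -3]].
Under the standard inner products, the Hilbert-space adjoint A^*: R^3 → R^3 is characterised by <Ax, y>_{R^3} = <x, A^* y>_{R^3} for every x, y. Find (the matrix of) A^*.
A^* = A^T =
[[1, 3, -2],
 [3, -2, -1],
 [-1, 1, -3]]

For real matrices with standard dot products, the defining identity <Ax, y> = <x, A^* y> gives (Ax)^T y = x^T (A^*) y, i.e. x^T A^T y = x^T (A^*) y. Since this holds for all x, y, we must have A^* = A^T. Therefore
A^* =
[[1, 3, -2],
 [3, -2, -1],
 [-1, 1, -3]].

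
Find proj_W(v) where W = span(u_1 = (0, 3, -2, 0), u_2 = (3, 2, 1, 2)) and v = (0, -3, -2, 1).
proj_W(v) = (-87/109, -157/109, 37/109, -58/109)

Set up U = [u_1 | ... | u_2] ∈ R^(4×2). The projector onto W = col(U) is P = U (U^T U)^(-1) U^T.
Compute U^T U =
  [13, 4]
  [4, 18],
and U^T v = (-5, -6).
Solve U^T U · c = U^T v for the coefficients: c = (-33/109, -29/109). The projection is proj_W(v) = U c.
Check: (v - proj_W(v)) · u_1 = 0  (should be 0).
Check: (v - proj_W(v)) · u_2 = 0  (should be 0).
Result: proj_W(v) = (-87/109, -157/109, 37/109, -58/109).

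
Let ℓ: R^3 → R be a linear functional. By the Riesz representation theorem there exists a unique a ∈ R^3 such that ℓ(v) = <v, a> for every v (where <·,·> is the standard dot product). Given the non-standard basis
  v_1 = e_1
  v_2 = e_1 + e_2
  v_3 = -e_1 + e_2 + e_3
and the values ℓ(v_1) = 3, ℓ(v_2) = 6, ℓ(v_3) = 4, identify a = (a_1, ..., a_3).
a = (3, 3, 4)

Write a = (a_1, ..., a_3) in the standard basis. For each basis vector v_i, ℓ(v_i) = <v_i, a> is a linear equation in the a_j's. Collect the n equations into a matrix system V a = ℓ, where row i of V is v_i (expressed in the standard basis). Since V is invertible (lower-triangular with 1s on the diagonal, up to permutation), solve by back-substitution:
  V =
[[1, 0, 0],
 [1, 1, 0],
 [-1, 1, 1]]
  V a = (3, 6, 4)
Solving gives a = (3, 3, 4).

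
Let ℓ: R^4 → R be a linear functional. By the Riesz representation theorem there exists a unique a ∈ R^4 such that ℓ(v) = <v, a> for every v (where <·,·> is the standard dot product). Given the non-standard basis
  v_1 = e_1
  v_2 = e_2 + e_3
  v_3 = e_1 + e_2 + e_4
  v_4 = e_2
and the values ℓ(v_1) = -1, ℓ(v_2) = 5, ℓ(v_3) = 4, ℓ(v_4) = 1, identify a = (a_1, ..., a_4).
a = (-1, 1, 4, 4)

Write a = (a_1, ..., a_4) in the standard basis. For each basis vector v_i, ℓ(v_i) = <v_i, a> is a linear equation in the a_j's. Collect the n equations into a matrix system V a = ℓ, where row i of V is v_i (expressed in the standard basis). Since V is invertible (lower-triangular with 1s on the diagonal, up to permutation), solve by back-substitution:
  V =
[[1, 0, 0, 0],
 [0, 1, 1, 0],
 [1, 1, 0, 1],
 [0, 1, 0, 0]]
  V a = (-1, 5, 4, 1)
Solving gives a = (-1, 1, 4, 4).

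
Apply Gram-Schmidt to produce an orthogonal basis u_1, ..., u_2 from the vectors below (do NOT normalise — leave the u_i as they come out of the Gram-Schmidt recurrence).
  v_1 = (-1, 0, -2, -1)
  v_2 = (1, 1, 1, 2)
Orthogonal basis:
  u_1 = (-1, 0, -2, -1)
  u_2 = (1/6, 1, -2/3, 7/6)

Apply the Gram-Schmidt recurrence
  u_1 = v_1
  u_i = v_i − Σ_{j<i} ((v_i · u_j) / (u_j · u_j)) · u_j.

Step by step this gives:
  u_1 = (-1, 0, -2, -1)
  u_2 = (1/6, 1, -2/3, 7/6)

Orthogonality check:
  u_2 · u_1 = 0 (should be 0)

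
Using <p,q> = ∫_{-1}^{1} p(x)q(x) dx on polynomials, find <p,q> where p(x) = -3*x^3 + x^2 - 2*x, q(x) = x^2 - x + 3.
<p,q> = 74/15

Expand the product: p(x)·q(x) = -3*x^5 + 4*x^4 - 12*x^3 + 5*x^2 - 6*x.
∫_{-1}^{1} of each monomial x^k gives [2/(k+1) if k even, 0 if k odd]. Integrating term-by-term (or equivalently evaluating the antiderivative F(x) = -x^6/2 + 4*x^5/5 - 3*x^4 + 5*x^3/3 - 3*x^2 at the endpoints):
  F(1) − F(−1) = -121/30 − (-269/30) = 74/15.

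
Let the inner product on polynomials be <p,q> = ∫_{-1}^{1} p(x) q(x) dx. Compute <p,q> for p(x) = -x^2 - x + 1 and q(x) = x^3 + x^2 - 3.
<p,q> = -62/15

Expand the product: p(x)·q(x) = -x^5 - 2*x^4 + 4*x^2 + 3*x - 3.
∫_{-1}^{1} of each monomial x^k gives [2/(k+1) if k even, 0 if k odd]. Integrating term-by-term (or equivalently evaluating the antiderivative F(x) = -x^6/6 - 2*x^5/5 + 4*x^3/3 + 3*x^2/2 - 3*x at the endpoints):
  F(1) − F(−1) = -11/15 − (17/5) = -62/15.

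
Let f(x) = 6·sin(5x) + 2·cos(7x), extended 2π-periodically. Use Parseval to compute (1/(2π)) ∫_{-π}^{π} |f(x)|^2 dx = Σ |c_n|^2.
Σ |c_n|^2 = 20

Expand |f|^2 and use orthogonality of {sin(nx), cos(mx)} on [-π, π]:
  ∫_{-π}^{π} sin(nx)^2 dx = π, ∫ cos(mx)^2 dx = π, and cross terms integrate to 0.
So ∫_{-π}^{π} f(x)^2 dx = 6^2 · π + 2^2 · π = (36 + 4)π.
Divide by 2π: (36 + 4)/2 = 20.
By Parseval, this equals Σ |c_n|^2.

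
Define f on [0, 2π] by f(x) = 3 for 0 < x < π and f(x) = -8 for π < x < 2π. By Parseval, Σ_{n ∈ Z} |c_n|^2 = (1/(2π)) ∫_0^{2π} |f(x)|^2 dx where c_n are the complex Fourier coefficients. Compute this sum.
Σ |c_n|^2 = 73/2

Parseval equates the L^2 energy of f (normalised by 1/(2π)) with the ℓ^2 sum of its Fourier coefficients: (1/(2π)) ∫_0^{2π} |f|^2 = Σ |c_n|^2.
Compute the left side: (1/(2π)) [∫_0^π 3^2 dx + ∫_π^{2π} (-8)^2 dx] = (1/(2π)) · (9π + 64π) = (9 + 64)/2 = 73/2.
So Σ_{n ∈ Z} |c_n|^2 = 73/2.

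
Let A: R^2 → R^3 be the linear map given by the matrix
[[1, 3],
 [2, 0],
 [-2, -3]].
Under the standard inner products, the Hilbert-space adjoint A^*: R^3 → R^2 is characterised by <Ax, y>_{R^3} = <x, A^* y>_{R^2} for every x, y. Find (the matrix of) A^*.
A^* = A^T =
[[1, 2, -2],
 [3, 0, -3]]

For real matrices with standard dot products, the defining identity <Ax, y> = <x, A^* y> gives (Ax)^T y = x^T (A^*) y, i.e. x^T A^T y = x^T (A^*) y. Since this holds for all x, y, we must have A^* = A^T. Therefore
A^* =
[[1, 2, -2],
 [3, 0, -3]].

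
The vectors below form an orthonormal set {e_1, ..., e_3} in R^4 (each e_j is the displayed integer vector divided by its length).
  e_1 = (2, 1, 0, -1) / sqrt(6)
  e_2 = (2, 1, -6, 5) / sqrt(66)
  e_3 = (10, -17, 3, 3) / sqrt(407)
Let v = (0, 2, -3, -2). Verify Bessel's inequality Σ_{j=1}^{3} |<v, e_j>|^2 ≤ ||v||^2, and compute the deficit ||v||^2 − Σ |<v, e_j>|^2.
Σ |<v, e_j>|^2 = 373/37; ||v||^2 = 17; deficit = 256/37

Write each e_j = u_j / sqrt(<u_j, u_j>) where u_j is the displayed integer vector. Then <v, e_j> = <v, u_j> / sqrt(<u_j, u_j>), so |<v, e_j>|^2 = <v, u_j>^2 / <u_j, u_j>.
Coefficients: <v, e_1> = 4/sqrt(6), <v, e_2> = 10/sqrt(66), <v, e_3> = -49/sqrt(407).
Square and sum: Σ |<v, e_j>|^2 = 373/37.
Compute ||v||^2 = v·v = 17.
Deficit = 17 − 373/37 = 256/37 ≥ 0, confirming Bessel's inequality. (The deficit equals ||v − Σ <v,e_j> e_j||^2, the squared distance from v to span{e_j}.)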